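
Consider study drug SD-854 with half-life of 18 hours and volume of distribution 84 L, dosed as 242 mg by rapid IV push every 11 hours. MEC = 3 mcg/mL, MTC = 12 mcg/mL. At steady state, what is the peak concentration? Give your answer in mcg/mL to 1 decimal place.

8.3 mcg/mL

Over one 11-h interval, 11/18 ≈ 0.61111 half-lives elapse, leaving f ≈ 0.6547 of each dose.
At steady state, accumulation factor R = 1/(1 − e^(−kτ)) ≈ 2.8960.
Single-dose peak C₀ = D/Vd = 242/84 ≈ 2.881 mcg/mL.
Steady-state peak Cmax,ss = C₀·R ≈ 2.881 × 2.8960 ≈ 8.343 mcg/mL.
Peak 8.3 mcg/mL vs MTC 12 mcg/mL: below toxic threshold.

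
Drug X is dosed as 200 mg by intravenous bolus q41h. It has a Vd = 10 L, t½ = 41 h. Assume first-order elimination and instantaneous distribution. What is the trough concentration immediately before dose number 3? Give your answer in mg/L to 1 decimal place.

15.0 mg/L

f = (1/2)^(τ/t½) = (1/2)^(41/41) ≈ 0.5000.
C₀ = D/Vd = 200/10 ≈ 20.000 mg/L.
Before the 3rd dose, 2 doses have been given. Superposition: Cmin = C₀·(f + f²).
≈ 20.000 × (0.5000 + 0.2500) ≈ 20.000 × 0.7500 ≈ 15.000 mg/L.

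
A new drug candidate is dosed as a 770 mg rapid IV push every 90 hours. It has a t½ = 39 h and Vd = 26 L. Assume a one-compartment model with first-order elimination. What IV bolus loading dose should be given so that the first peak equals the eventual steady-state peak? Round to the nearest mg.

f = (1/2)^(90/39) ≈ 0.201983; accumulation ratio R = 1/(1−f) ≈ 1.25311.
Loading dose to hit Cmax,ss on first dose: D_load = D_maint·R ≈ 770 × 1.25311 ≈ 964.89 mg.

965 mg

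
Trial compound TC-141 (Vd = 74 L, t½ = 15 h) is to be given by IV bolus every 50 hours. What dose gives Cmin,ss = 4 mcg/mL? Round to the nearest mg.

2687 mg

τ/t½ = 50/15 ≈ 3.3333, so f = (1/2)^(50/15) ≈ 0.099213.
Cmin,ss = (D/Vd)·f/(1−f), so D = Cmin,ss·Vd·(1−f)/f.
D = 4 × 74 × (1−f)/f ≈ 4 × 74 × 9.07932 ≈ 2687.48 mg.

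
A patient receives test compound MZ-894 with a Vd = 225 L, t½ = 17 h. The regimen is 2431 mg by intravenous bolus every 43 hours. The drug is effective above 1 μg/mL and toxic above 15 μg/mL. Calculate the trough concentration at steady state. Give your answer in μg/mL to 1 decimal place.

k = ln2/t½ = ln2/17 ≈ 0.040773 h⁻¹; fraction remaining f = e^(−kτ) = e^(−0.040773×43) ≈ 0.1732.
Single-dose peak C₀ = D/Vd = 2431/225 ≈ 10.804 μg/mL.
Steady-state trough Cmin,ss = C₀·f/(1−f) ≈ 10.804 × 0.1732/0.8268 ≈ 2.263 μg/mL.
Trough 2.3 μg/mL vs MEC 1 μg/mL: adequate.

2.3 μg/mL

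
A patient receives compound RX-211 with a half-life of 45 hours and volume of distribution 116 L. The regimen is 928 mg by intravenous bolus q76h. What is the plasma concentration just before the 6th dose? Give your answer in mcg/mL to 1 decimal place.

f = (1/2)^(τ/t½) = (1/2)^(76/45) ≈ 0.3102.
C₀ = D/Vd = 928/116 ≈ 8.000 mcg/mL.
Before the 6th dose, 5 doses have been given. Superposition: Cmin = C₀·(f + f² + … + f^5).
≈ 8.000 × (0.3102 + 0.0962 + 0.0298 + 0.0093 + 0.0029) ≈ 8.000 × 0.4484 ≈ 3.587 mcg/mL.

3.6 mcg/mL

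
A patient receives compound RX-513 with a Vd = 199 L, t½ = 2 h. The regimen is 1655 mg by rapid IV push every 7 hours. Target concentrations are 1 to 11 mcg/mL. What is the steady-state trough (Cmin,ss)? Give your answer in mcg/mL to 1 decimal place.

k = ln2/t½ = ln2/2 ≈ 0.346574 h⁻¹; fraction remaining f = e^(−kτ) = e^(−0.346574×7) ≈ 0.0884.
Single-dose peak C₀ = D/Vd = 1655/199 ≈ 8.317 mcg/mL.
Steady-state trough Cmin,ss = C₀·f/(1−f) ≈ 8.317 × 0.0884/0.9116 ≈ 0.807 mcg/mL.
Trough 0.8 mcg/mL vs MEC 1 mcg/mL: subtherapeutic.

0.8 mcg/mL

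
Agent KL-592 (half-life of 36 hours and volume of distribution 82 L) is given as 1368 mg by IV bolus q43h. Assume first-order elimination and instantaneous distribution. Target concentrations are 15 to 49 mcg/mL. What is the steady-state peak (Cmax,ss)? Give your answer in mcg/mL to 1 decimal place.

τ/t½ = 43/36 ≈ 1.1944, so fraction remaining f = (1/2)^(43/36) ≈ 0.4370.
At steady state, accumulation factor R = 1/(1 − e^(−kτ)) ≈ 1.7762.
Each bolus raises the concentration by D/Vd = 1368/82 ≈ 16.683 mcg/mL.
Cmax,ss = C₀/(1 − f) ≈ 16.683/0.5630 ≈ 29.632 mcg/mL.
Peak 29.6 mcg/mL vs MTC 49 mcg/mL: below toxic threshold.

29.6 mcg/mL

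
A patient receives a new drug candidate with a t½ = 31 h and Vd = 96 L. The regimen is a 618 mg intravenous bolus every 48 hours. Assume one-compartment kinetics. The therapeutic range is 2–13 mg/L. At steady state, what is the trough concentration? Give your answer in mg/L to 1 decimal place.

3.3 mg/L

k = ln2/t½ = ln2/31 ≈ 0.022360 h⁻¹; fraction remaining f = e^(−kτ) = e^(−0.022360×48) ≈ 0.3419.
Single-dose peak C₀ = D/Vd = 618/96 ≈ 6.438 mg/L.
Steady-state trough Cmin,ss = C₀·f/(1−f) ≈ 6.438 × 0.3419/0.6581 ≈ 3.345 mg/L.
Trough 3.3 mg/L vs MEC 2 mg/L: adequate.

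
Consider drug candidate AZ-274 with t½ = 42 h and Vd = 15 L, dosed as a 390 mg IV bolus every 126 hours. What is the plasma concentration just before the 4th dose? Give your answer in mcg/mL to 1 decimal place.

f = (1/2)^(τ/t½) = (1/2)^(126/42) ≈ 0.1250.
C₀ = D/Vd = 390/15 ≈ 26.000 mcg/mL.
Before the 4th dose, 3 doses have been given. Superposition: Cmin = C₀·(f + f² + … + f^3).
≈ 26.000 × (0.1250 + 0.0156 + 0.0020) ≈ 26.000 × 0.1426 ≈ 3.708 mcg/mL.

3.7 mcg/mL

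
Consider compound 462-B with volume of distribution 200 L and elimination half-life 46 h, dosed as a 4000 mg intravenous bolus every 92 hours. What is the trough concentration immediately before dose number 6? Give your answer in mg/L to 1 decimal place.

f = (1/2)^(τ/t½) = (1/2)^(92/46) ≈ 0.2500.
C₀ = D/Vd = 4000/200 ≈ 20.000 mg/L.
Before the 6th dose, 5 doses have been given. Superposition: Cmin = C₀·(f + f² + … + f^5).
≈ 20.000 × (0.2500 + 0.0625 + 0.0156 + 0.0039 + 0.0010) ≈ 20.000 × 0.3330 ≈ 6.660 mg/L.

6.7 mg/L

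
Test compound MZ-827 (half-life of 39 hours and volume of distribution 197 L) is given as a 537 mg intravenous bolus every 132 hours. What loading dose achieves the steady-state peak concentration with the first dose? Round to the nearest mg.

f = (1/2)^(132/39) ≈ 0.095748; accumulation ratio R = 1/(1−f) ≈ 1.10589.
Loading dose to hit Cmax,ss on first dose: D_load = D_maint·R ≈ 537 × 1.10589 ≈ 593.86 mg.

594 mg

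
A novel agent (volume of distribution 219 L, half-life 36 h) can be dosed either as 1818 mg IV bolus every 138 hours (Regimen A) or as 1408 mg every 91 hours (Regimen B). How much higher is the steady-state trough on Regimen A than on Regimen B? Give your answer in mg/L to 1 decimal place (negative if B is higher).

-0.7 mg/L

Regimen A: f = (1/2)^(138/36) ≈ 0.0702; Cmin,ss = (1818/219)·f/(1−f) ≈ 0.627 mg/L.
Regimen B: f = (1/2)^(91/36) ≈ 0.1734; Cmin,ss = (1408/219)·f/(1−f) ≈ 1.349 mg/L.
Difference ≈ 0.627 − 1.349 ≈ -0.722 mg/L.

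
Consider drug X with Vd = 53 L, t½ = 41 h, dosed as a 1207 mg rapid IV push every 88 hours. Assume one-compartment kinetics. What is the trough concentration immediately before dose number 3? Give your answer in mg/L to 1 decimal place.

f = (1/2)^(τ/t½) = (1/2)^(88/41) ≈ 0.2259.
C₀ = D/Vd = 1207/53 ≈ 22.774 mg/L.
Before the 3rd dose, 2 doses have been given. Superposition: Cmin = C₀·(f + f²).
≈ 22.774 × (0.2259 + 0.0510) ≈ 22.774 × 0.2769 ≈ 6.306 mg/L.

6.3 mg/L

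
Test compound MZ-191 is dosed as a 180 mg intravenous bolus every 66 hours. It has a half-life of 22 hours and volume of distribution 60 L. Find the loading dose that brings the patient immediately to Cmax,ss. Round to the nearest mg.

206 mg

f = (1/2)^(66/22) ≈ 0.125000; accumulation ratio R = 1/(1−f) ≈ 1.14286.
Loading dose to hit Cmax,ss on first dose: D_load = D_maint·R ≈ 180 × 1.14286 ≈ 205.71 mg.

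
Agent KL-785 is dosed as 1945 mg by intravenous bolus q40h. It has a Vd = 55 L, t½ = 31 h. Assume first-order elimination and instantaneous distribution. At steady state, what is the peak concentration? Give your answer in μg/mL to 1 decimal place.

τ/t½ = 40/31 ≈ 1.2903, so fraction remaining f = (1/2)^(40/31) ≈ 0.4089.
At steady state, accumulation factor R = 1/(1 − e^(−kτ)) ≈ 1.6918.
Each bolus raises the concentration by D/Vd = 1945/55 ≈ 35.364 μg/mL.
Steady-state peak Cmax,ss = C₀·R ≈ 35.364 × 1.6918 ≈ 59.829 μg/mL.

59.8 μg/mL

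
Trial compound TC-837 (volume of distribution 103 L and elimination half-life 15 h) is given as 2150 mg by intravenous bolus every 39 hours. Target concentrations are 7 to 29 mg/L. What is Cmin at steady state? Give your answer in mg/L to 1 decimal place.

4.1 mg/L

k = ln2/t½ = ln2/15 ≈ 0.046210 h⁻¹; fraction remaining f = e^(−kτ) = e^(−0.046210×39) ≈ 0.1649.
Accumulation ratio R = 1/(1 − f) ≈ 1/0.8351 ≈ 1.1975.
Each bolus raises the concentration by D/Vd = 2150/103 ≈ 20.874 mg/L.
Cmax,ss = C₀/(1 − f) ≈ 20.874/0.8351 ≈ 24.996 mg/L.
Steady-state trough Cmin,ss = Cmax,ss·f ≈ 24.996 × 0.1649 ≈ 4.122 mg/L.
Trough 4.1 mg/L vs MEC 7 mg/L: subtherapeutic.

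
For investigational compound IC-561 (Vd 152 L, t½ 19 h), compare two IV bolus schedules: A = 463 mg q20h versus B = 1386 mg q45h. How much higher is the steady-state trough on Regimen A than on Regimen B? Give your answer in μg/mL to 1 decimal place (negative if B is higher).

Regimen A: f = (1/2)^(20/19) ≈ 0.4821; Cmin,ss = (463/152)·f/(1−f) ≈ 2.835 μg/mL.
Regimen B: f = (1/2)^(45/19) ≈ 0.1937; Cmin,ss = (1386/152)·f/(1−f) ≈ 2.191 μg/mL.
Difference ≈ 2.835 − 2.191 ≈ 0.644 μg/mL.

0.6 μg/mL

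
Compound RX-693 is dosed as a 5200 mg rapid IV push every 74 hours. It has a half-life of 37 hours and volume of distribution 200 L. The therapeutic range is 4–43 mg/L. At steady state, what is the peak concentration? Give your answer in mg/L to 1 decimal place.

The dosing interval is 2 half-lives, so f = 2^(−2) = 0.25.
Accumulation ratio R = 1/(1 − f) = 1/0.75 = 4/3.
Single-dose peak C₀ = D/Vd = 5200/200 = 26 mg/L.
Steady-state peak Cmax,ss = C₀·R = 26 × 4/3 ≈ 34.667 mg/L.
Peak 34.7 mg/L vs MTC 43 mg/L: below toxic threshold.

34.7 mg/L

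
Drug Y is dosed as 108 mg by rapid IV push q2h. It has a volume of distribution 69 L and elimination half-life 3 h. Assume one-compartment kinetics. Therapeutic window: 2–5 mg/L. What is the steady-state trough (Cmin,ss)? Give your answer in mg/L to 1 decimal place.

2.7 mg/L

Over one 2-h interval, 2/3 ≈ 0.66667 half-lives elapse, leaving f ≈ 0.6300 of each dose.
Accumulation ratio R = 1/(1 − f) ≈ 1/0.3700 ≈ 2.7027.
Single-dose peak C₀ = D/Vd = 108/69 ≈ 1.565 mg/L.
Steady-state peak Cmax,ss = C₀·R ≈ 1.565 × 2.7027 ≈ 4.230 mg/L.
Steady-state trough Cmin,ss = Cmax,ss·f ≈ 4.230 × 0.6300 ≈ 2.665 mg/L.
Trough 2.7 mg/L vs MEC 2 mg/L: adequate.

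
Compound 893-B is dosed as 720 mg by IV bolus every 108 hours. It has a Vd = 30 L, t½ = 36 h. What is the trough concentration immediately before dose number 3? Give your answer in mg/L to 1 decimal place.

3.4 mg/L

f = (1/2)^(τ/t½) = (1/2)^(108/36) ≈ 0.1250.
C₀ = D/Vd = 720/30 ≈ 24.000 mg/L.
Before the 3rd dose, 2 doses have been given. Superposition: Cmin = C₀·(f + f²).
≈ 24.000 × (0.1250 + 0.0156) ≈ 24.000 × 0.1406 ≈ 3.374 mg/L.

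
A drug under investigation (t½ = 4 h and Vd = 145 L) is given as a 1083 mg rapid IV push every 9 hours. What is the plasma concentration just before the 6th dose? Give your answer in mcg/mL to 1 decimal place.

2.0 mcg/mL

f = (1/2)^(τ/t½) = (1/2)^(9/4) ≈ 0.2102.
C₀ = D/Vd = 1083/145 ≈ 7.469 mcg/mL.
Before the 6th dose, 5 doses have been given. Superposition: Cmin = C₀·(f + f² + … + f^5).
≈ 7.469 × (0.2102 + 0.0442 + 0.0093 + 0.0020 + 0.0004) ≈ 7.469 × 0.2661 ≈ 1.988 mcg/mL.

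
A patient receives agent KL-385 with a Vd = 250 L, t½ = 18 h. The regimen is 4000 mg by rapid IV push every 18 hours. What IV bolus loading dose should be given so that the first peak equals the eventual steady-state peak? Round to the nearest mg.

8000 mg

f = (1/2)^(18/18) ≈ 0.500000; accumulation ratio R = 1/(1−f) ≈ 2.00000.
Loading dose to hit Cmax,ss on first dose: D_load = D_maint·R ≈ 4000 × 2.00000 ≈ 8000.00 mg.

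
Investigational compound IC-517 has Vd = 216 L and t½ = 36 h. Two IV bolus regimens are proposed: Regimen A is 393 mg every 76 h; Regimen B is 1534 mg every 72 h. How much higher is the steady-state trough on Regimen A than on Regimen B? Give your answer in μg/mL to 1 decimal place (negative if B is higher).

-1.8 μg/mL

Regimen A: f = (1/2)^(76/36) ≈ 0.2315; Cmin,ss = (393/216)·f/(1−f) ≈ 0.548 μg/mL.
Regimen B: f = (1/2)^(72/36) ≈ 0.2500; Cmin,ss = (1534/216)·f/(1−f) ≈ 2.367 μg/mL.
Difference ≈ 0.548 − 2.367 ≈ -1.819 μg/mL.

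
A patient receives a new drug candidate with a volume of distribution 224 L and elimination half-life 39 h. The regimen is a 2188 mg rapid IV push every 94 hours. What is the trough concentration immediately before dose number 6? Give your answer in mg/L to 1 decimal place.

2.3 mg/L

f = (1/2)^(τ/t½) = (1/2)^(94/39) ≈ 0.1881.
C₀ = D/Vd = 2188/224 ≈ 9.768 mg/L.
Before the 6th dose, 5 doses have been given. Superposition: Cmin = C₀·(f + f² + … + f^5).
≈ 9.768 × (0.1881 + 0.0354 + 0.0067 + 0.0013 + 0.0002) ≈ 9.768 × 0.2317 ≈ 2.263 mg/L.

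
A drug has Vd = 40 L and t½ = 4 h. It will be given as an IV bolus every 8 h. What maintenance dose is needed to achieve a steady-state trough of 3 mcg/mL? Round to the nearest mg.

360 mg

τ/t½ = 8/4 ≈ 2, so f = (1/2)^(8/4) ≈ 0.250000.
Cmin,ss = (D/Vd)·f/(1−f), so D = Cmin,ss·Vd·(1−f)/f.
D = 3 × 40 × (1−f)/f ≈ 3 × 40 × 3.00000 ≈ 360.00 mg.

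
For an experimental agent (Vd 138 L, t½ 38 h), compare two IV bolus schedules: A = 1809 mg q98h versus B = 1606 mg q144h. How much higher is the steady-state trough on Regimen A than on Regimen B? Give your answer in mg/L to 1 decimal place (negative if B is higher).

Regimen A: f = (1/2)^(98/38) ≈ 0.1674; Cmin,ss = (1809/138)·f/(1−f) ≈ 2.636 mg/L.
Regimen B: f = (1/2)^(144/38) ≈ 0.0723; Cmin,ss = (1606/138)·f/(1−f) ≈ 0.907 mg/L.
Difference ≈ 2.636 − 0.907 ≈ 1.729 mg/L.

1.7 mg/L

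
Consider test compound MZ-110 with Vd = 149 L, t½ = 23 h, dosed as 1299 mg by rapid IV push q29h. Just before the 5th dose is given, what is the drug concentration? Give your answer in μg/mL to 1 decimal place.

6.1 μg/mL

f = (1/2)^(τ/t½) = (1/2)^(29/23) ≈ 0.4173.
C₀ = D/Vd = 1299/149 ≈ 8.718 μg/mL.
Before the 5th dose, 4 doses have been given. Superposition: Cmin = C₀·(f + f² + … + f^4).
≈ 8.718 × (0.4173 + 0.1741 + 0.0727 + 0.0303) ≈ 8.718 × 0.6944 ≈ 6.054 μg/mL.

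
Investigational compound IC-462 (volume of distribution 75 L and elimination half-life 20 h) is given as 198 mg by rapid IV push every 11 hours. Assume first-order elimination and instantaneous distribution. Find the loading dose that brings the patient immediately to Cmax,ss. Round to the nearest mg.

f = (1/2)^(11/20) ≈ 0.683020; accumulation ratio R = 1/(1−f) ≈ 3.15477.
Loading dose to hit Cmax,ss on first dose: D_load = D_maint·R ≈ 198 × 3.15477 ≈ 624.64 mg.

625 mg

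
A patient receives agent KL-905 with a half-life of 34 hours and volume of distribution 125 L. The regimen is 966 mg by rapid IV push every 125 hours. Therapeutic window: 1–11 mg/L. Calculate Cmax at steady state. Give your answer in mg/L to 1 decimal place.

Over one 125-h interval, 125/34 ≈ 3.6765 half-lives elapse, leaving f ≈ 0.0782 of each dose.
Accumulation ratio R = 1/(1 − f) ≈ 1/0.9218 ≈ 1.0848.
Single-dose peak C₀ = D/Vd = 966/125 ≈ 7.728 mg/L.
Cmax,ss = C₀/(1 − f) ≈ 7.728/0.9218 ≈ 8.384 mg/L.
Peak 8.4 mg/L vs MTC 11 mg/L: below toxic threshold.

8.4 mg/L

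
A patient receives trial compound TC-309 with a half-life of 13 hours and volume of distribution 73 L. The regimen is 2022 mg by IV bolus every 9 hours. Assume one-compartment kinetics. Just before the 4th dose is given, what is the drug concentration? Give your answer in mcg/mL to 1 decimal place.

f = (1/2)^(τ/t½) = (1/2)^(9/13) ≈ 0.6189.
C₀ = D/Vd = 2022/73 ≈ 27.699 mcg/mL.
Before the 4th dose, 3 doses have been given. Superposition: Cmin = C₀·(f + f² + … + f^3).
≈ 27.699 × (0.6189 + 0.3830 + 0.2371) ≈ 27.699 × 1.2390 ≈ 34.319 mcg/mL.

34.3 mcg/mL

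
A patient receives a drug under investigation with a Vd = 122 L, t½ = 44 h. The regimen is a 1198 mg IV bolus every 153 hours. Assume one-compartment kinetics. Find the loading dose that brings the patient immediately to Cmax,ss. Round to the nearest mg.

f = (1/2)^(153/44) ≈ 0.089792; accumulation ratio R = 1/(1−f) ≈ 1.09865.
Loading dose to hit Cmax,ss on first dose: D_load = D_maint·R ≈ 1198 × 1.09865 ≈ 1316.18 mg.

1316 mg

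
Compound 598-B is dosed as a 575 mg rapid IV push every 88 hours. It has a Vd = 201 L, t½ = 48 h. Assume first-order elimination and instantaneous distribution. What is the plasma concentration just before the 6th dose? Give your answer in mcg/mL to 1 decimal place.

1.1 mcg/mL

f = (1/2)^(τ/t½) = (1/2)^(88/48) ≈ 0.2806.
C₀ = D/Vd = 575/201 ≈ 2.861 mcg/mL.
Before the 6th dose, 5 doses have been given. Superposition: Cmin = C₀·(f + f² + … + f^5).
≈ 2.861 × (0.2806 + 0.0787 + 0.0221 + 0.0062 + 0.0017) ≈ 2.861 × 0.3893 ≈ 1.114 mcg/mL.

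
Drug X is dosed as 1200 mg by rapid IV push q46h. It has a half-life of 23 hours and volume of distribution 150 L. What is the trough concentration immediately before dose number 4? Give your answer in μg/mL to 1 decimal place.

2.6 μg/mL

f = (1/2)^(τ/t½) = (1/2)^(46/23) ≈ 0.2500.
C₀ = D/Vd = 1200/150 ≈ 8.000 μg/mL.
Before the 4th dose, 3 doses have been given. Superposition: Cmin = C₀·(f + f² + … + f^3).
≈ 8.000 × (0.2500 + 0.0625 + 0.0156) ≈ 8.000 × 0.3281 ≈ 2.625 μg/mL.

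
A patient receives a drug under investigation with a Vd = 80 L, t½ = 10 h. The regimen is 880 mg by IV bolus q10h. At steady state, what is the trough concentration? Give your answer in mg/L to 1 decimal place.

The dosing interval is 1 half-life, so f = 2^(−1) = 0.5.
At steady state, R = 1/(1 − 0.5) = 2/1.
Single-dose peak C₀ = D/Vd = 880/80 = 11 mg/L.
Steady-state peak Cmax,ss = C₀·R = 11 × 2/1 ≈ 22.000 mg/L.
Steady-state trough Cmin,ss = Cmax,ss·f ≈ 22.000 × 0.5 ≈ 11.000 mg/L.

11.0 mg/L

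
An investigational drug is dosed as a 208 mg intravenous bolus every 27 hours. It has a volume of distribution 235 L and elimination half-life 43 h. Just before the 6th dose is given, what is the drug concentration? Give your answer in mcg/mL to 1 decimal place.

f = (1/2)^(τ/t½) = (1/2)^(27/43) ≈ 0.6471.
C₀ = D/Vd = 208/235 ≈ 0.885 mcg/mL.
Before the 6th dose, 5 doses have been given. Superposition: Cmin = C₀·(f + f² + … + f^5).
≈ 0.885 × (0.6471 + 0.4187 + 0.2710 + 0.1753 + 0.1135) ≈ 0.885 × 1.6256 ≈ 1.439 mcg/mL.

1.4 mcg/mL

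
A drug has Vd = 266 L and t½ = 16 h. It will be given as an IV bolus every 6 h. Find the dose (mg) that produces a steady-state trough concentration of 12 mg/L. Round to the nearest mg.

τ/t½ = 6/16 ≈ 0.375, so f = (1/2)^(6/16) ≈ 0.771105.
Cmin,ss = (D/Vd)·f/(1−f), so D = Cmin,ss·Vd·(1−f)/f.
D = 12 × 266 × (1−f)/f ≈ 12 × 266 × 0.29684 ≈ 947.51 mg.

948 mg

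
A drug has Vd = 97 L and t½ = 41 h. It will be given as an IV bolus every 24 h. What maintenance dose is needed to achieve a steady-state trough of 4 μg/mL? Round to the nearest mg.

194 mg

τ/t½ = 24/41 ≈ 0.58537, so f = (1/2)^(24/41) ≈ 0.666480.
Cmin,ss = (D/Vd)·f/(1−f), so D = Cmin,ss·Vd·(1−f)/f.
D = 4 × 97 × (1−f)/f ≈ 4 × 97 × 0.50042 ≈ 194.16 mg.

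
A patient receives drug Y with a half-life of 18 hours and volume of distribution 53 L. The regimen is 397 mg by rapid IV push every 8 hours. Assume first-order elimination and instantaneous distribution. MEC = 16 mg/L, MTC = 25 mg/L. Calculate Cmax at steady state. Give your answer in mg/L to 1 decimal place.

28.3 mg/L

τ/t½ = 8/18 ≈ 0.44444, so fraction remaining f = (1/2)^(8/18) ≈ 0.7349.
Accumulation ratio R = 1/(1 − f) ≈ 1/0.2651 ≈ 3.7722.
Each bolus raises the concentration by D/Vd = 397/53 ≈ 7.491 mg/L.
Cmax,ss = C₀/(1 − f) ≈ 7.491/0.2651 ≈ 28.257 mg/L.
Peak 28.3 mg/L vs MTC 25 mg/L: exceeds toxic threshold.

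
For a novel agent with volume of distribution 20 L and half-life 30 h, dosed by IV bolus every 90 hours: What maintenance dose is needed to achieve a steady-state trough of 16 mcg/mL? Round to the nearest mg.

τ/t½ = 90/30 ≈ 3, so f = (1/2)^(90/30) ≈ 0.125000.
Cmin,ss = (D/Vd)·f/(1−f), so D = Cmin,ss·Vd·(1−f)/f.
D = 16 × 20 × (1−f)/f ≈ 16 × 20 × 7.00000 ≈ 2240.00 mg.

2240 mg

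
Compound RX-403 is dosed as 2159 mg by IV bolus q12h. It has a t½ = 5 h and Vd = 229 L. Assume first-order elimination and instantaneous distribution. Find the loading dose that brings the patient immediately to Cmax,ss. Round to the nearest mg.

f = (1/2)^(12/5) ≈ 0.189465; accumulation ratio R = 1/(1−f) ≈ 1.23375.
Loading dose to hit Cmax,ss on first dose: D_load = D_maint·R ≈ 2159 × 1.23375 ≈ 2663.67 mg.

2664 mg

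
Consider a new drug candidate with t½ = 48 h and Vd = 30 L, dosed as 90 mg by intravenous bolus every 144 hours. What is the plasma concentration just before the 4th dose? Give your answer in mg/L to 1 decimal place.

0.4 mg/L

f = (1/2)^(τ/t½) = (1/2)^(144/48) ≈ 0.1250.
C₀ = D/Vd = 90/30 ≈ 3.000 mg/L.
Before the 4th dose, 3 doses have been given. Superposition: Cmin = C₀·(f + f² + … + f^3).
≈ 3.000 × (0.1250 + 0.0156 + 0.0020) ≈ 3.000 × 0.1426 ≈ 0.428 mg/L.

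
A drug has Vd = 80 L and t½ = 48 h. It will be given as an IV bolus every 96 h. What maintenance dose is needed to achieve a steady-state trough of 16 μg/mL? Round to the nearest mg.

3840 mg

τ/t½ = 96/48 ≈ 2, so f = (1/2)^(96/48) ≈ 0.250000.
Cmin,ss = (D/Vd)·f/(1−f), so D = Cmin,ss·Vd·(1−f)/f.
D = 16 × 80 × (1−f)/f ≈ 16 × 80 × 3.00000 ≈ 3840.00 mg.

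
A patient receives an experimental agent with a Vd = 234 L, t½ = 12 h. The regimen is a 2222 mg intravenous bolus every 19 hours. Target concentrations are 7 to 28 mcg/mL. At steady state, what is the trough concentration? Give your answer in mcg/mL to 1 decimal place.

4.8 mcg/mL

k = ln2/t½ = ln2/12 ≈ 0.057762 h⁻¹; fraction remaining f = e^(−kτ) = e^(−0.057762×19) ≈ 0.3337.
Accumulation ratio R = 1/(1 − f) ≈ 1/0.6663 ≈ 1.5008.
Each bolus raises the concentration by D/Vd = 2222/234 ≈ 9.496 mcg/mL.
Cmax,ss = C₀/(1 − f) ≈ 9.496/0.6663 ≈ 14.252 mcg/mL.
Steady-state trough Cmin,ss = Cmax,ss·f ≈ 14.252 × 0.3337 ≈ 4.756 mcg/mL.
Trough 4.8 mcg/mL vs MEC 7 mcg/mL: subtherapeutic.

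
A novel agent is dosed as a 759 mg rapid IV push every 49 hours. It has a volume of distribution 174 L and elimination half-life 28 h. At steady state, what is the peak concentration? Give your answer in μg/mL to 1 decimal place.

k = ln2/t½ = ln2/28 ≈ 0.024755 h⁻¹; fraction remaining f = e^(−kτ) = e^(−0.024755×49) ≈ 0.2973.
At steady state, accumulation factor R = 1/(1 − e^(−kτ)) ≈ 1.4231.
Single-dose peak C₀ = D/Vd = 759/174 ≈ 4.362 μg/mL.
Steady-state peak Cmax,ss = C₀·R ≈ 4.362 × 1.4231 ≈ 6.208 μg/mL.

6.2 μg/mL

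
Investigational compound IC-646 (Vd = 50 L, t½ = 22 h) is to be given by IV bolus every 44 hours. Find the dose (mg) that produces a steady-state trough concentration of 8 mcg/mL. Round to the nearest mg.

1200 mg

τ/t½ = 44/22 ≈ 2, so f = (1/2)^(44/22) ≈ 0.250000.
Cmin,ss = (D/Vd)·f/(1−f), so D = Cmin,ss·Vd·(1−f)/f.
D = 8 × 50 × (1−f)/f ≈ 8 × 50 × 3.00000 ≈ 1200.00 mg.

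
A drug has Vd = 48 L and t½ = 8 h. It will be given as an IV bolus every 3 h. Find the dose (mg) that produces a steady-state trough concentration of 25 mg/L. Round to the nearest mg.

τ/t½ = 3/8 ≈ 0.375, so f = (1/2)^(3/8) ≈ 0.771105.
Cmin,ss = (D/Vd)·f/(1−f), so D = Cmin,ss·Vd·(1−f)/f.
D = 25 × 48 × (1−f)/f ≈ 25 × 48 × 0.29684 ≈ 356.21 mg.

356 mg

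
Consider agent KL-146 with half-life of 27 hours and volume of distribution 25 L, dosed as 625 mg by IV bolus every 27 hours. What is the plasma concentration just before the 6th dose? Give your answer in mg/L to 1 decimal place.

f = (1/2)^(τ/t½) = (1/2)^(27/27) ≈ 0.5000.
C₀ = D/Vd = 625/25 ≈ 25.000 mg/L.
Before the 6th dose, 5 doses have been given. Superposition: Cmin = C₀·(f + f² + … + f^5).
≈ 25.000 × (0.5000 + 0.2500 + 0.1250 + 0.0625 + 0.0313) ≈ 25.000 × 0.9688 ≈ 24.220 mg/L.

24.2 mg/L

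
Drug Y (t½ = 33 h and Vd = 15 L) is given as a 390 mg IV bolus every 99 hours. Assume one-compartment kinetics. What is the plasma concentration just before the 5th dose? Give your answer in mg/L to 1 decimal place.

f = (1/2)^(τ/t½) = (1/2)^(99/33) ≈ 0.1250.
C₀ = D/Vd = 390/15 ≈ 26.000 mg/L.
Before the 5th dose, 4 doses have been given. Superposition: Cmin = C₀·(f + f² + … + f^4).
≈ 26.000 × (0.1250 + 0.0156 + 0.0020 + 0.0002) ≈ 26.000 × 0.1428 ≈ 3.713 mg/L.

3.7 mg/L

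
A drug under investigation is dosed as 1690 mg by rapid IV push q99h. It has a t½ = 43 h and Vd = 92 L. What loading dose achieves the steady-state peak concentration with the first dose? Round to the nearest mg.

2120 mg

f = (1/2)^(99/43) ≈ 0.202736; accumulation ratio R = 1/(1−f) ≈ 1.25429.
Loading dose to hit Cmax,ss on first dose: D_load = D_maint·R ≈ 1690 × 1.25429 ≈ 2119.75 mg.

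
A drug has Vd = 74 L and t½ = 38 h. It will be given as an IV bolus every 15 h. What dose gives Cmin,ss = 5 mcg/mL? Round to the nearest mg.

τ/t½ = 15/38 ≈ 0.39474, so f = (1/2)^(15/38) ≈ 0.760628.
Cmin,ss = (D/Vd)·f/(1−f), so D = Cmin,ss·Vd·(1−f)/f.
D = 5 × 74 × (1−f)/f ≈ 5 × 74 × 0.31470 ≈ 116.44 mg.

116 mg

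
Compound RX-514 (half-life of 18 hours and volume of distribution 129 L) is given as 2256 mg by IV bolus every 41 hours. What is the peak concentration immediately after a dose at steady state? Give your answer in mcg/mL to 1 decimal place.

22.0 mcg/mL

τ/t½ = 41/18 ≈ 2.2778, so fraction remaining f = (1/2)^(41/18) ≈ 0.2062.
Accumulation ratio R = 1/(1 − f) ≈ 1/0.7938 ≈ 1.2598.
Single-dose peak C₀ = D/Vd = 2256/129 ≈ 17.488 mcg/mL.
Steady-state peak Cmax,ss = C₀·R ≈ 17.488 × 1.2598 ≈ 22.031 mcg/mL.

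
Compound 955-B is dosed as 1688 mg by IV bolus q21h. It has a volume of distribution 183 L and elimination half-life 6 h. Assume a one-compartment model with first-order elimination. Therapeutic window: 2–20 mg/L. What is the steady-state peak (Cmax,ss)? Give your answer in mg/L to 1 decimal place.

Over one 21-h interval, 21/6 ≈ 3.5 half-lives elapse, leaving f ≈ 0.0884 of each dose.
At steady state, accumulation factor R = 1/(1 − e^(−kτ)) ≈ 1.0970.
Single-dose peak C₀ = D/Vd = 1688/183 ≈ 9.224 mg/L.
Steady-state peak Cmax,ss = C₀·R ≈ 9.224 × 1.0970 ≈ 10.119 mg/L.
Peak 10.1 mg/L vs MTC 20 mg/L: below toxic threshold.

10.1 mg/L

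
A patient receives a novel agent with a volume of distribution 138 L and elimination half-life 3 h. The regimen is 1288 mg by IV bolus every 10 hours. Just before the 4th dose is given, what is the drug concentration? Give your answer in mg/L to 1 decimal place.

f = (1/2)^(τ/t½) = (1/2)^(10/3) ≈ 0.0992.
C₀ = D/Vd = 1288/138 ≈ 9.333 mg/L.
Before the 4th dose, 3 doses have been given. Superposition: Cmin = C₀·(f + f² + … + f^3).
≈ 9.333 × (0.0992 + 0.0098 + 0.0010) ≈ 9.333 × 0.1100 ≈ 1.027 mg/L.

1.0 mg/L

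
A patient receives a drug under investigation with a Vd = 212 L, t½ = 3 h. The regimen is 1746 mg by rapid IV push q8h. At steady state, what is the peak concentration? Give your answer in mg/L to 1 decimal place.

9.8 mg/L

k = ln2/t½ = ln2/3 ≈ 0.231049 h⁻¹; fraction remaining f = e^(−kτ) = e^(−0.231049×8) ≈ 0.1575.
At steady state, accumulation factor R = 1/(1 − e^(−kτ)) ≈ 1.1869.
Each bolus raises the concentration by D/Vd = 1746/212 ≈ 8.236 mg/L.
Steady-state peak Cmax,ss = C₀·R ≈ 8.236 × 1.1869 ≈ 9.775 mg/L.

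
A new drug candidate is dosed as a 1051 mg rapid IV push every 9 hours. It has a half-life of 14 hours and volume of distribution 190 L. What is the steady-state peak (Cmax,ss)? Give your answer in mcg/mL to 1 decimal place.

τ/t½ = 9/14 ≈ 0.64286, so fraction remaining f = (1/2)^(9/14) ≈ 0.6404.
At steady state, accumulation factor R = 1/(1 − e^(−kτ)) ≈ 2.7809.
Single-dose peak C₀ = D/Vd = 1051/190 ≈ 5.532 mcg/mL.
Steady-state peak Cmax,ss = C₀·R ≈ 5.532 × 2.7809 ≈ 15.384 mcg/mL.

15.4 mcg/mL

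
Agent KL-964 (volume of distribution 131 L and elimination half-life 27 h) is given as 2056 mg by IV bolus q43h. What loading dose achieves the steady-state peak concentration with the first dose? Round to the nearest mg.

3076 mg

f = (1/2)^(43/27) ≈ 0.331575; accumulation ratio R = 1/(1−f) ≈ 1.49605.
Loading dose to hit Cmax,ss on first dose: D_load = D_maint·R ≈ 2056 × 1.49605 ≈ 3075.88 mg.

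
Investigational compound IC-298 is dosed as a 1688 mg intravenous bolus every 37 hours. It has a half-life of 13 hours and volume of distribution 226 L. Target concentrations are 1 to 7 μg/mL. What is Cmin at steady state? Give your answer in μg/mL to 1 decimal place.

1.2 μg/mL

k = ln2/t½ = ln2/13 ≈ 0.053319 h⁻¹; fraction remaining f = e^(−kτ) = e^(−0.053319×37) ≈ 0.1391.
Each bolus raises the concentration by D/Vd = 1688/226 ≈ 7.469 μg/mL.
Steady-state trough Cmin,ss = C₀·f/(1−f) ≈ 7.469 × 0.1391/0.8609 ≈ 1.207 μg/mL.
Trough 1.2 μg/mL vs MEC 1 μg/mL: adequate.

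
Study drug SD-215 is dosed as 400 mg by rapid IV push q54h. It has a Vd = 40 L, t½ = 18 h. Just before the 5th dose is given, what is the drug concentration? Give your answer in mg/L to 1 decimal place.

1.4 mg/L

f = (1/2)^(τ/t½) = (1/2)^(54/18) ≈ 0.1250.
C₀ = D/Vd = 400/40 ≈ 10.000 mg/L.
Before the 5th dose, 4 doses have been given. Superposition: Cmin = C₀·(f + f² + … + f^4).
≈ 10.000 × (0.1250 + 0.0156 + 0.0020 + 0.0002) ≈ 10.000 × 0.1428 ≈ 1.428 mg/L.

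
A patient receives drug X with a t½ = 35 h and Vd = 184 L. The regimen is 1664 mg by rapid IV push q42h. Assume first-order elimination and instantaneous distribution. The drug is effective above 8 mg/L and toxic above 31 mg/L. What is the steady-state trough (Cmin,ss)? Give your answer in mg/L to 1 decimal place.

7.0 mg/L

k = ln2/t½ = ln2/35 ≈ 0.019804 h⁻¹; fraction remaining f = e^(−kτ) = e^(−0.019804×42) ≈ 0.4353.
Accumulation ratio R = 1/(1 − f) ≈ 1/0.5647 ≈ 1.7709.
Single-dose peak C₀ = D/Vd = 1664/184 ≈ 9.043 mg/L.
Cmax,ss = C₀/(1 − f) ≈ 9.043/0.5647 ≈ 16.014 mg/L.
Steady-state trough Cmin,ss = Cmax,ss·f ≈ 16.014 × 0.4353 ≈ 6.971 mg/L.
Trough 7.0 mg/L vs MEC 8 mg/L: subtherapeutic.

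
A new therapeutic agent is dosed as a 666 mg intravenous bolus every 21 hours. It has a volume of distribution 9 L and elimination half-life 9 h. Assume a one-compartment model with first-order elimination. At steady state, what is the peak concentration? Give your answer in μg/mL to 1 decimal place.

τ/t½ = 21/9 ≈ 2.3333, so fraction remaining f = (1/2)^(21/9) ≈ 0.1984.
Accumulation ratio R = 1/(1 − f) ≈ 1/0.8016 ≈ 1.2475.
Single-dose peak C₀ = D/Vd = 666/9 ≈ 74.000 μg/mL.
Steady-state peak Cmax,ss = C₀·R ≈ 74.000 × 1.2475 ≈ 92.315 μg/mL.

92.3 μg/mL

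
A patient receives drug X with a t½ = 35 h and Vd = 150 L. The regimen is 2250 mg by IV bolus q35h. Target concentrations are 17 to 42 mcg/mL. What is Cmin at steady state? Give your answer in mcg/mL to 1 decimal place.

15.0 mcg/mL

The dosing interval is 1 half-life, so f = 2^(−1) = 0.5.
At steady state, R = 1/(1 − 0.5) = 2/1.
Single-dose peak C₀ = D/Vd = 2250/150 = 15 mcg/mL.
Steady-state peak Cmax,ss = C₀·R = 15 × 2/1 ≈ 30.000 mcg/mL.
Steady-state trough Cmin,ss = Cmax,ss·f ≈ 30.000 × 0.5 ≈ 15.000 mcg/mL.
Trough 15.0 mcg/mL vs MEC 17 mcg/mL: subtherapeutic.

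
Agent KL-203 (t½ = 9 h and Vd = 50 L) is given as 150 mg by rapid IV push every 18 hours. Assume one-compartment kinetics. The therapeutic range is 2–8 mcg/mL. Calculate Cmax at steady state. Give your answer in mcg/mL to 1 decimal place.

The dosing interval is 2 half-lives, so f = 2^(−2) = 0.25.
Accumulation ratio R = 1/(1 − f) = 1/0.75 = 4/3.
Single-dose peak C₀ = D/Vd = 150/50 = 3 mcg/mL.
Steady-state peak Cmax,ss = C₀·R = 3 × 4/3 ≈ 4.000 mcg/mL.
Peak 4.0 mcg/mL vs MTC 8 mcg/mL: below toxic threshold.

4.0 mcg/mL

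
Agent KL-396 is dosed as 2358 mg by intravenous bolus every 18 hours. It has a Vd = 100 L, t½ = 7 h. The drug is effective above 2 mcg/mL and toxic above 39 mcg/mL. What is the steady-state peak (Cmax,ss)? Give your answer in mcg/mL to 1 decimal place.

28.3 mcg/mL

τ/t½ = 18/7 ≈ 2.5714, so fraction remaining f = (1/2)^(18/7) ≈ 0.1682.
At steady state, accumulation factor R = 1/(1 − e^(−kτ)) ≈ 1.2022.
Single-dose peak C₀ = D/Vd = 2358/100 ≈ 23.580 mcg/mL.
Steady-state peak Cmax,ss = C₀·R ≈ 23.580 × 1.2022 ≈ 28.348 mcg/mL.
Peak 28.3 mcg/mL vs MTC 39 mcg/mL: below toxic threshold.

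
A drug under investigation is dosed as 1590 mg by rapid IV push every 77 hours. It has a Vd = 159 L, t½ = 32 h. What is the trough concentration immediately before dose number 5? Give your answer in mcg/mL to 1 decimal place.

f = (1/2)^(τ/t½) = (1/2)^(77/32) ≈ 0.1886.
C₀ = D/Vd = 1590/159 ≈ 10.000 mcg/mL.
Before the 5th dose, 4 doses have been given. Superposition: Cmin = C₀·(f + f² + … + f^4).
≈ 10.000 × (0.1886 + 0.0356 + 0.0067 + 0.0013) ≈ 10.000 × 0.2322 ≈ 2.322 mcg/mL.

2.3 mcg/mL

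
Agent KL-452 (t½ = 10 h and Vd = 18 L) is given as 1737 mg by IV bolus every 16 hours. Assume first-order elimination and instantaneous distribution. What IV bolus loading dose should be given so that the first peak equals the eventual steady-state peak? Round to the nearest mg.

2592 mg

f = (1/2)^(16/10) ≈ 0.329877; accumulation ratio R = 1/(1−f) ≈ 1.49226.
Loading dose to hit Cmax,ss on first dose: D_load = D_maint·R ≈ 1737 × 1.49226 ≈ 2592.06 mg.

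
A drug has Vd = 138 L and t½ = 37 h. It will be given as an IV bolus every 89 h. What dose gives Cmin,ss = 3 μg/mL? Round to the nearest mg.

τ/t½ = 89/37 ≈ 2.4054, so f = (1/2)^(89/37) ≈ 0.188756.
Cmin,ss = (D/Vd)·f/(1−f), so D = Cmin,ss·Vd·(1−f)/f.
D = 3 × 138 × (1−f)/f ≈ 3 × 138 × 4.29784 ≈ 1779.31 mg.

1779 mg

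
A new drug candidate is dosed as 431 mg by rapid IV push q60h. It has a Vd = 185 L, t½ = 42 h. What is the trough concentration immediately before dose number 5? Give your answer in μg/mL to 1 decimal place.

1.4 μg/mL

f = (1/2)^(τ/t½) = (1/2)^(60/42) ≈ 0.3715.
C₀ = D/Vd = 431/185 ≈ 2.330 μg/mL.
Before the 5th dose, 4 doses have been given. Superposition: Cmin = C₀·(f + f² + … + f^4).
≈ 2.330 × (0.3715 + 0.1380 + 0.0513 + 0.0190) ≈ 2.330 × 0.5798 ≈ 1.351 μg/mL.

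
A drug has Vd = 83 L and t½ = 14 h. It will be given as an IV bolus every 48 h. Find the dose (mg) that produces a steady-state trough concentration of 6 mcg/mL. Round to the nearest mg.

4864 mg

τ/t½ = 48/14 ≈ 3.4286, so f = (1/2)^(48/14) ≈ 0.092875.
Cmin,ss = (D/Vd)·f/(1−f), so D = Cmin,ss·Vd·(1−f)/f.
D = 6 × 83 × (1−f)/f ≈ 6 × 83 × 9.76716 ≈ 4864.05 mg.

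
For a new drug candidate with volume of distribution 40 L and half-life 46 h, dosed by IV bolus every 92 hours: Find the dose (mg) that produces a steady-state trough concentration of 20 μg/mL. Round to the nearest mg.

τ/t½ = 92/46 ≈ 2, so f = (1/2)^(92/46) ≈ 0.250000.
Cmin,ss = (D/Vd)·f/(1−f), so D = Cmin,ss·Vd·(1−f)/f.
D = 20 × 40 × (1−f)/f ≈ 20 × 40 × 3.00000 ≈ 2400.00 mg.

2400 mg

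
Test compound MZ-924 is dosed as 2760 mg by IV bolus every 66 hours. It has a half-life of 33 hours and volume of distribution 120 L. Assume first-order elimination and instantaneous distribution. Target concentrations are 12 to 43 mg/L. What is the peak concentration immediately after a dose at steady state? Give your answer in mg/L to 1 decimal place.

The dosing interval is 2 half-lives, so f = 2^(−2) = 0.25.
Accumulation ratio R = 1/(1 − f) = 1/0.75 = 4/3.
Single-dose peak C₀ = D/Vd = 2760/120 = 23 mg/L.
Steady-state peak Cmax,ss = C₀·R = 23 × 4/3 ≈ 30.667 mg/L.
Peak 30.7 mg/L vs MTC 43 mg/L: below toxic threshold.

30.7 mg/L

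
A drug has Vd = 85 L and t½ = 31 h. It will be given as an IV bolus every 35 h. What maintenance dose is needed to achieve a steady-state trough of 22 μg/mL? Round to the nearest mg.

2220 mg

τ/t½ = 35/31 ≈ 1.129, so f = (1/2)^(35/31) ≈ 0.457222.
Cmin,ss = (D/Vd)·f/(1−f), so D = Cmin,ss·Vd·(1−f)/f.
D = 22 × 85 × (1−f)/f ≈ 22 × 85 × 1.18712 ≈ 2219.91 mg.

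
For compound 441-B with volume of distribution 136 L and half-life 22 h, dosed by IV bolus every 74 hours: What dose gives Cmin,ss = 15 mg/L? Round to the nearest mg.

18958 mg

τ/t½ = 74/22 ≈ 3.3636, so f = (1/2)^(74/22) ≈ 0.097150.
Cmin,ss = (D/Vd)·f/(1−f), so D = Cmin,ss·Vd·(1−f)/f.
D = 15 × 136 × (1−f)/f ≈ 15 × 136 × 9.29336 ≈ 18958.45 mg.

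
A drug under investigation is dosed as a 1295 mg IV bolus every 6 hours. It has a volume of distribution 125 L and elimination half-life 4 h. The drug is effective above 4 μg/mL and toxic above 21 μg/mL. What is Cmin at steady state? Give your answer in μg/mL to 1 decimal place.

k = ln2/t½ = ln2/4 ≈ 0.173287 h⁻¹; fraction remaining f = e^(−kτ) = e^(−0.173287×6) ≈ 0.3536.
At steady state, accumulation factor R = 1/(1 − e^(−kτ)) ≈ 1.5470.
Each bolus raises the concentration by D/Vd = 1295/125 ≈ 10.360 μg/mL.
Cmax,ss = C₀/(1 − f) ≈ 10.360/0.6464 ≈ 16.027 μg/mL.
Steady-state trough Cmin,ss = Cmax,ss·f ≈ 16.027 × 0.3536 ≈ 5.667 μg/mL.
Trough 5.7 μg/mL vs MEC 4 μg/mL: adequate.

5.7 μg/mL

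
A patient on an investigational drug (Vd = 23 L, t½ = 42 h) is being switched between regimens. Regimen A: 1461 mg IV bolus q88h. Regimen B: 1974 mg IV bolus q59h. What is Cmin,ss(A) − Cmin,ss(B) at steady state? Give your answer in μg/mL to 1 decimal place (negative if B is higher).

-32.7 μg/mL

Regimen A: f = (1/2)^(88/42) ≈ 0.2340; Cmin,ss = (1461/23)·f/(1−f) ≈ 19.405 μg/mL.
Regimen B: f = (1/2)^(59/42) ≈ 0.3777; Cmin,ss = (1974/23)·f/(1−f) ≈ 52.091 μg/mL.
Difference ≈ 19.405 − 52.091 ≈ -32.686 μg/mL.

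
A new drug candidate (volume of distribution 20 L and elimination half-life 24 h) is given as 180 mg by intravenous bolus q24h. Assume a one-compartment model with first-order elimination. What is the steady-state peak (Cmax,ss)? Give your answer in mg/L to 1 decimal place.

τ = 24 h = 1 half-life, so f = (1/2)^1 = 0.5.
Accumulation ratio R = 1/(1 − f) = 1/0.5 = 2/1.
Single-dose peak C₀ = D/Vd = 180/20 = 9 mg/L.
Steady-state peak Cmax,ss = C₀·R = 9 × 2/1 ≈ 18.000 mg/L.

18.0 mg/L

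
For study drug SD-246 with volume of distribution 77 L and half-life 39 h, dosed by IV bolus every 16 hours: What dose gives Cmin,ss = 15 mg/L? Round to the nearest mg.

380 mg

τ/t½ = 16/39 ≈ 0.41026, so f = (1/2)^(16/39) ≈ 0.752490.
Cmin,ss = (D/Vd)·f/(1−f), so D = Cmin,ss·Vd·(1−f)/f.
D = 15 × 77 × (1−f)/f ≈ 15 × 77 × 0.32892 ≈ 379.90 mg.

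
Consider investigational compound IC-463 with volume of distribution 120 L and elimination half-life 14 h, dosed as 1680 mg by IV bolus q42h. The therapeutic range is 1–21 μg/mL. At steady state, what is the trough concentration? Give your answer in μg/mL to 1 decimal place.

2.0 μg/mL

τ = 42 h = 3 half-lives, so f = (1/2)^3 = 0.125.
At steady state, R = 1/(1 − 0.125) = 8/7.
Single-dose peak C₀ = D/Vd = 1680/120 = 14 μg/mL.
Steady-state peak Cmax,ss = C₀·R = 14 × 8/7 ≈ 16.000 μg/mL.
Steady-state trough Cmin,ss = Cmax,ss·f ≈ 16.000 × 0.125 ≈ 2.000 μg/mL.
Trough 2.0 μg/mL vs MEC 1 μg/mL: adequate.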